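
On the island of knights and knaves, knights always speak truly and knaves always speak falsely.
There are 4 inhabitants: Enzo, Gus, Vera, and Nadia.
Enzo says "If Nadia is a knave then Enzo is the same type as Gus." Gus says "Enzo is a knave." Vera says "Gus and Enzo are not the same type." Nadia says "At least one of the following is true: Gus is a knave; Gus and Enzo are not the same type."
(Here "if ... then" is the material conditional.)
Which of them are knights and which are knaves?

Knights: Enzo, Vera, and Nadia. Knaves: Gus.

Suppose Enzo is a knave. Then Enzo's statement "if Nadia is a knave then Enzo is the same type as Gus" would have to be false. Checking the 8 ways to assign the others, none is consistent with every speaker.
(For instance, with Gus=knave, Vera=knight, Nadia=knight, Enzo's claim "if Nadia is a knave then Enzo is the same type as Gus" comes out true where it would need to be false.)
So Enzo must be a knight, making "if Nadia is a knave then Enzo is the same type as Gus" true. Taking Enzo=knight, Gus=knave, Vera=knight, Nadia=knight, each remaining statement checks out:
  Gus (knave): "Enzo is a knave" — false. ✓
  Vera (knight): "Gus and Enzo are not the same type" — true. ✓
  Nadia (knight): "at least one of the following is true: Gus is a knave; Gus and Enzo are not the same type" — true. ✓
This is the unique consistent assignment.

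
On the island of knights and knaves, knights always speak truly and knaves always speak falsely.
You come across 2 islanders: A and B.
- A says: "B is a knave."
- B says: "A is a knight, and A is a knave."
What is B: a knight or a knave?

B is a knave.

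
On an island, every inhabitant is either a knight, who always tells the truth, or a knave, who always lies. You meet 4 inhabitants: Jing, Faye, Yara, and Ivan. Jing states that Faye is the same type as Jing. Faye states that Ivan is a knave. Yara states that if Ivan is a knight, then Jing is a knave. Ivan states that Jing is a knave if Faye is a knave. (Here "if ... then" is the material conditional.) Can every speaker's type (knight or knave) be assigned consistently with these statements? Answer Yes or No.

No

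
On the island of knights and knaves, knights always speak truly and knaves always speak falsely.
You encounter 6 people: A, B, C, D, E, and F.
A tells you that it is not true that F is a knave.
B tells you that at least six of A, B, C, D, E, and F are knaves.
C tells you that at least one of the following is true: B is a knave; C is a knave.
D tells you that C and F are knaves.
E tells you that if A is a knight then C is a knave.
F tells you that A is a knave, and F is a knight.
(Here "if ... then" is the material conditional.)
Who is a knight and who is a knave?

A is a knave, B is a knave, C is a knight, D is a knave, E is a knight, and F is a knave.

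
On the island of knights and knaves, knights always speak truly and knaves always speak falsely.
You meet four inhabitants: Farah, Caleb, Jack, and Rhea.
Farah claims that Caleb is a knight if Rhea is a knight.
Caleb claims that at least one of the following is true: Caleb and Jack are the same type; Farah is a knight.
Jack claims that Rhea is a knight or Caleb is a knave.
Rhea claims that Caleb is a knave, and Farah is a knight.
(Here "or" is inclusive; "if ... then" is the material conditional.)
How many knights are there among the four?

2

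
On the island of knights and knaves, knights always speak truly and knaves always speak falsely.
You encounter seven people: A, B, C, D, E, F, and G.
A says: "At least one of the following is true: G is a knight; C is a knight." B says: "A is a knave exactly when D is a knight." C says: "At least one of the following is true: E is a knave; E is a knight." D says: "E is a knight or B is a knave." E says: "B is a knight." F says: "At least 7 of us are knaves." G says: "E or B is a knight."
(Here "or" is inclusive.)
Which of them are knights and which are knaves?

Since A is a knight, "at least one of the following is true: G is a knight; C is a knight" needs to be True, which holds.
B is a knave, so "A is a knave exactly when D is a knight" must be False — and it is.
C is a knight, so "at least one of the following is true: E is a knave; E is a knight" must be True — and it is.
D is a knight, so "E is a knight or B is a knave" must be True — and it is.
E is a knave, and the claim "B is a knight" is indeed False.
F is a knave; "at least 7 of us are knaves" is False, as required.
G (knave): "E or B is a knight" — False. ✓

A is a knight, B is a knave, C is a knight, D is a knight, E is a knave, F is a knave, and G is a knave.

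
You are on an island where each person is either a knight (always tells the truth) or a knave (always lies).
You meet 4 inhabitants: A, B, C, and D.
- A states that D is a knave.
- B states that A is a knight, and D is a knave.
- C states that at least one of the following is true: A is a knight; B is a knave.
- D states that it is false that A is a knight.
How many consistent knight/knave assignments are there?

2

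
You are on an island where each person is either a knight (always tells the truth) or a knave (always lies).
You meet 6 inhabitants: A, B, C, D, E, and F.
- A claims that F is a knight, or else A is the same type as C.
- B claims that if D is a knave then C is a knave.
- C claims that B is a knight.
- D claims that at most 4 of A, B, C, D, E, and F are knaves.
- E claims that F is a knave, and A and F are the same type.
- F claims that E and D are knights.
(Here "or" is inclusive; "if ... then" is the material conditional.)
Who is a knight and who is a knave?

Knights: A, B, C, and D. Knaves: E and F.

A is a knight, and the claim "F is a knight, or else A is the same type as C" is indeed true.
B is a knight; "if D is a knave then C is a knave" is true, as required.
C is a knight, so "B is a knight" must be true — and it is.
D is a knight, and the claim "at most 4 of A, B, C, D, E, and F are knaves" is indeed true.
E (knave): "F is a knave, and A and F are the same type" — false. ✓
F (knave): "E and D are knights" — false. ✓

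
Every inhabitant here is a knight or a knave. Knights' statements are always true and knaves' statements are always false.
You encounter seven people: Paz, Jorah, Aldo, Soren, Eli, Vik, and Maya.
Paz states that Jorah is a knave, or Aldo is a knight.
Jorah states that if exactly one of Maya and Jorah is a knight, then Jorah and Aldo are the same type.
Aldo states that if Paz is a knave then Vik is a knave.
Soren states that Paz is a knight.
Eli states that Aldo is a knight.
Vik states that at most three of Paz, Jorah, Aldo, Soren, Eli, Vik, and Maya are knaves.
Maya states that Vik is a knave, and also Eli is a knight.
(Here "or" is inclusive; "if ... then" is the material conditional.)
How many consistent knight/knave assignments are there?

1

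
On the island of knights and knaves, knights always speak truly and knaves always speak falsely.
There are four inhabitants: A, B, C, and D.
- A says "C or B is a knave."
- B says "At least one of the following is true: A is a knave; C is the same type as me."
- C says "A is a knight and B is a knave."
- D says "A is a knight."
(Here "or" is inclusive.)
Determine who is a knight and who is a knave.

A is a knight, B is a knave, C is a knight, and D is a knight.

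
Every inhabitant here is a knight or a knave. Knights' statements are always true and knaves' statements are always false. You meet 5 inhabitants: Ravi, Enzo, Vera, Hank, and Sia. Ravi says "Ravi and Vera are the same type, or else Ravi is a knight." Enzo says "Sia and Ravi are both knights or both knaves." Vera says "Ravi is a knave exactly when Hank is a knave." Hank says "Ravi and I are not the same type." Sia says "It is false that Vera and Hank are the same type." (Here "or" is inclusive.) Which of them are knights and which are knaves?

Ravi is a knave, Enzo is a knave, Vera is a knight, Hank is a knave, and Sia is a knight.

As a knave, Ravi's statement "Ravi and Vera are the same type, or else Ravi is a knight" should be false; it is.
Enzo is a knave, so "Sia and Ravi are both knights or both knaves" must be false — and it is.
Vera is a knight, and the claim "Ravi is a knave exactly when Hank is a knave" is indeed true.
Since Hank is a knave, "Ravi and I are not the same type" needs to be false, which holds.
Sia is a knight, so "it is false that Vera and Hank are the same type" must be true — and it is.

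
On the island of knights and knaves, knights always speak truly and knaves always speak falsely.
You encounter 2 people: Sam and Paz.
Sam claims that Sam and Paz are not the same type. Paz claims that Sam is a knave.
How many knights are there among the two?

The unique consistent assignment is Sam=knight, Paz=knave.
That has 1 knight.

1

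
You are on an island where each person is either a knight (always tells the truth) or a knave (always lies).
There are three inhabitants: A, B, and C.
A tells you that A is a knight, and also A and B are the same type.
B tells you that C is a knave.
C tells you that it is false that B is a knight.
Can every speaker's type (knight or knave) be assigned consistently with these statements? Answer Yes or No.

Yes

One consistent assignment: A=knight, B=knight, C=knave.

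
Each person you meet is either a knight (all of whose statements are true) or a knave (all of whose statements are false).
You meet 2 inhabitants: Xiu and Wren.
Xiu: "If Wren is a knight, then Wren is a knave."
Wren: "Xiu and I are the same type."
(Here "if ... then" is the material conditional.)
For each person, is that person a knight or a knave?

Since Xiu is a knight, "if Wren is a knight, then Wren is a knave" needs to be true, which holds.
Wren is a knave, so "Xiu and I are the same type" must be False — and it is.

Xiu is a knight and Wren is a knave.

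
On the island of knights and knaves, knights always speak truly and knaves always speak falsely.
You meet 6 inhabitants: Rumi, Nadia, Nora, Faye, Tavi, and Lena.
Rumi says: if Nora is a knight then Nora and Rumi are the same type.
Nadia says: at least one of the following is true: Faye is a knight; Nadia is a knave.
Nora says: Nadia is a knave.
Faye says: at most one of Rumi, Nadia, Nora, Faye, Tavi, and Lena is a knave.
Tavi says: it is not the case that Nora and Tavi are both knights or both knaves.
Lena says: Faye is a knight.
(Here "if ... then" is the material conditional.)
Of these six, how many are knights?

5

The unique consistent assignment is Rumi=knight, Nadia=knight, Nora=knave, Faye=knight, Tavi=knight, Lena=knight.
That has 5 knights.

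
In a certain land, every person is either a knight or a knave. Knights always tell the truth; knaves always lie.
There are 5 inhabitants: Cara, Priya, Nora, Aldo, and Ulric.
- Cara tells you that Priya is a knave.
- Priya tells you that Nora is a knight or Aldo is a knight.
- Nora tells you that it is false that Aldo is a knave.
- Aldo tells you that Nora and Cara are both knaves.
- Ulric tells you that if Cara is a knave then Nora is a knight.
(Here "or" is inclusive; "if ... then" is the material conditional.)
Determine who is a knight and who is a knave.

Cara is a knight, Priya is a knave, Nora is a knave, Aldo is a knave, and Ulric is a knight.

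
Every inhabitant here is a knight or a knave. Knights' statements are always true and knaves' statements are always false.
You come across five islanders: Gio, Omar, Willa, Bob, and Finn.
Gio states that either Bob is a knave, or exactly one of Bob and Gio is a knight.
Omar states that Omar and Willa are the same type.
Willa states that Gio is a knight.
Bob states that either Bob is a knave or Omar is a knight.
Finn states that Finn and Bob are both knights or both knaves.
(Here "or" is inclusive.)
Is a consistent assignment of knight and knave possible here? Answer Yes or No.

No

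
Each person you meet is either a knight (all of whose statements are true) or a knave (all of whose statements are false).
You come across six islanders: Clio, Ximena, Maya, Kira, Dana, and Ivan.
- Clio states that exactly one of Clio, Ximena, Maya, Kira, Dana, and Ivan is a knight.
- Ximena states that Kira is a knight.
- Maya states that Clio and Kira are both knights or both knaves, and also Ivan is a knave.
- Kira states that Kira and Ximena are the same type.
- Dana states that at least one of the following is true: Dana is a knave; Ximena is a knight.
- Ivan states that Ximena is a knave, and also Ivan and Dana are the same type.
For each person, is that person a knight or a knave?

Clio is a knave, Ximena is a knight, Maya is a knave, Kira is a knight, Dana is a knight, and Ivan is a knave.

Clio is a knave; "exactly one of Clio, Ximena, Maya, Kira, Dana, and Ivan is a knight" is false, as required.
Ximena is a knight; "Kira is a knight" is true, as required.
Maya is a knave, so "Clio and Kira are both knights or both knaves, and also Ivan is a knave" must be false — and it is.
Since Kira is a knight, "Kira and Ximena are the same type" needs to be true, which holds.
Dana (knight): "at least one of the following is true: Dana is a knave; Ximena is a knight" — true. ✓
Ivan is a knave, so "Ximena is a knave, and also Ivan and Dana are the same type" must be false — and it is.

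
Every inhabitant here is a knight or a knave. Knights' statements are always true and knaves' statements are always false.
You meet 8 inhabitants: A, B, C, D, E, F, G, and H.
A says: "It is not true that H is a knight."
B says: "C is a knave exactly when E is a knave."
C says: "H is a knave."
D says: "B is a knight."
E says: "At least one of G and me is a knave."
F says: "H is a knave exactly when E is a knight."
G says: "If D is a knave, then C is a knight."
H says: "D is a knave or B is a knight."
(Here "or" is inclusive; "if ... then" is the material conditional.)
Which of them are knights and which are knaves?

A is a knave, B is a knave, C is a knave, D is a knave, E is a knight, F is a knave, G is a knave, and H is a knight.

As a knave, A's statement "it is not true that H is a knight" should be false; it is.
Since B is a knave, "C is a knave exactly when E is a knave" needs to be false, which holds.
C is a knave, and the claim "H is a knave" is indeed false.
D is a knave, and the claim "B is a knight" is indeed false.
E is a knight, and the claim "at least one of G and me is a knave" is indeed True.
F is a knave, and the claim "H is a knave exactly when E is a knight" is indeed false.
G is a knave; "if D is a knave, then C is a knight" is false, as required.
As a knight, H's statement "D is a knave or B is a knight" should be True; it is.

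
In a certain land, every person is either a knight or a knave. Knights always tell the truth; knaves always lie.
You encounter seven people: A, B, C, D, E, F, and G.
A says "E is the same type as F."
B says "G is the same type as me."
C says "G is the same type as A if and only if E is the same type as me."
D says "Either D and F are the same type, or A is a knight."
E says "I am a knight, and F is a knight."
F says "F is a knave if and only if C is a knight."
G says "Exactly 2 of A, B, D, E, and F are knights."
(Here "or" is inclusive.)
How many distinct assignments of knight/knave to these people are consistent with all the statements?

2

Consistent assignments:
  A=knave, B=knight, C=knave, D=knave, E=knave, F=knight, G=knight
  A=knave, B=knave, C=knave, D=knight, E=knave, F=knight, G=knight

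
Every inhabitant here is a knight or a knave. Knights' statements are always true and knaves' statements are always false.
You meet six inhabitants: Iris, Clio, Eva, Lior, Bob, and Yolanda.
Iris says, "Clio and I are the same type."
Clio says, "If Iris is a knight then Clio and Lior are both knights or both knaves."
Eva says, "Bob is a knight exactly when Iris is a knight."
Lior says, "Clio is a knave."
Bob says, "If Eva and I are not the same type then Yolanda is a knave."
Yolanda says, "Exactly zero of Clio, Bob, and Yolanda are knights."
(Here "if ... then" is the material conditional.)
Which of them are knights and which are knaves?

Iris is a knave; "Clio and I are the same type" is false, as required.
Since Clio is a knight, "if Iris is a knight then Clio and Lior are both knights or both knaves" needs to be True, which holds.
Eva (knave): "Bob is a knight exactly when Iris is a knight" — false. ✓
Lior is a knave, and the claim "Clio is a knave" is indeed false.
Since Bob is a knight, "if Eva and I are not the same type then Yolanda is a knave" needs to be True, which holds.
Yolanda is a knave, so "exactly zero of Clio, Bob, and Yolanda are knights" must be false — and it is.

Iris is a knave, Clio is a knight, Eva is a knave, Lior is a knave, Bob is a knight, and Yolanda is a knave.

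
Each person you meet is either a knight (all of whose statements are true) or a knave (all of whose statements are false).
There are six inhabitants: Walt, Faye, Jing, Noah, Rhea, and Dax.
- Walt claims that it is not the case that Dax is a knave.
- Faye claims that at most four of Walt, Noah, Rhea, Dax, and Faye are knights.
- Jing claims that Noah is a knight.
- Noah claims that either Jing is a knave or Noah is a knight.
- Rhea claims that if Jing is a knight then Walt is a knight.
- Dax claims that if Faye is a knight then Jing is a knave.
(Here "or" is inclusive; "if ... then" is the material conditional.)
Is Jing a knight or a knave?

Jing is a knight.

Consistent assignments: {Walt=knave, Faye=knight, Jing=knight, Noah=knight, Rhea=knave, Dax=knave}
In every consistent assignment, Jing is a knight.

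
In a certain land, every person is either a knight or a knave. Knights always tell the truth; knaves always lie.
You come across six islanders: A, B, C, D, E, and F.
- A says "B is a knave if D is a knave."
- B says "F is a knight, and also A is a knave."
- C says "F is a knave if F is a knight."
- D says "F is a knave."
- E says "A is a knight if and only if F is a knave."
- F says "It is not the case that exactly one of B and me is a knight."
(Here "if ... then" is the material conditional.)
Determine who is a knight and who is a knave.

Knights: B, E, and F. Knaves: A, C, and D.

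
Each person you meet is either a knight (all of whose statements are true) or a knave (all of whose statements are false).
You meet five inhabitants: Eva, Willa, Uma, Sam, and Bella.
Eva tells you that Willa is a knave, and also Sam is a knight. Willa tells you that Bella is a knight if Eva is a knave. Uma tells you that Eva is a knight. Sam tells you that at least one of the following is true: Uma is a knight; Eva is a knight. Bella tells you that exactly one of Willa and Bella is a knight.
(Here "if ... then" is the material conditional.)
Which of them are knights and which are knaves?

Suppose Eva is a knight. Then Eva's statement "Willa is a knave, and also Sam is a knight" would have to be true. Checking the 16 ways to assign the others, none is consistent with every speaker.
(For instance, with Willa=knave, Uma=knave, Sam=knave, Bella=knave, Eva's claim "Willa is a knave, and also Sam is a knight" comes out false where it would need to be true.)
So Eva must be a knave, making "Willa is a knave, and also Sam is a knight" false. Taking Eva=knave, Willa=knave, Uma=knave, Sam=knave, Bella=knave, each remaining statement checks out:
  Willa (knave): "Bella is a knight if Eva is a knave" — false. ✓
  Uma (knave): "Eva is a knight" — false. ✓
  Sam (knave): "at least one of the following is true: Uma is a knight; Eva is a knight" — false. ✓
  Bella (knave): "exactly one of Willa and Bella is a knight" — false. ✓
This is the unique consistent assignment.

Eva is a knave, Willa is a knave, Uma is a knave, Sam is a knave, and Bella is a knave.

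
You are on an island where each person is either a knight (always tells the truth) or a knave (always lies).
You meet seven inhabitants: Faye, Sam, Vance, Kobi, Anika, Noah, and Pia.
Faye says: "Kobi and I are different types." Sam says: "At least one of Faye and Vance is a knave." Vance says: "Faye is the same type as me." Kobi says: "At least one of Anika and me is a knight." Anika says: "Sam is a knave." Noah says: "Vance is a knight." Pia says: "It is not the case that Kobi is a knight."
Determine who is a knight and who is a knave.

Faye is a knight, Sam is a knight, Vance is a knave, Kobi is a knave, Anika is a knave, Noah is a knave, and Pia is a knight.

Since Faye is a knight, "Kobi and I are different types" needs to be True, which holds.
Since Sam is a knight, "at least one of Faye and Vance is a knave" needs to be True, which holds.
Vance is a knave; "Faye is the same type as me" is False, as required.
As a knave, Kobi's statement "at least one of Anika and me is a knight" should be False; it is.
Anika is a knave, so "Sam is a knave" must be False — and it is.
Noah is a knave, and the claim "Vance is a knight" is indeed False.
Since Pia is a knight, "it is not the case that Kobi is a knight" needs to be True, which holds.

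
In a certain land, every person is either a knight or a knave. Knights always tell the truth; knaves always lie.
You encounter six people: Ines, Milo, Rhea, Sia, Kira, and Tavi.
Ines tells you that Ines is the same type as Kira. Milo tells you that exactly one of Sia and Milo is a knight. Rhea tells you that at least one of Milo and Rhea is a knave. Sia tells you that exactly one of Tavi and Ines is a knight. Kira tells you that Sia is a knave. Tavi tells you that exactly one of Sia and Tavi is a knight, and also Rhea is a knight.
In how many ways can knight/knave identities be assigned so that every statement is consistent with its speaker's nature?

Consistent assignments:
  Ines=knight, Milo=knave, Rhea=knight, Sia=knave, Kira=knight, Tavi=knight
  Ines=knave, Milo=knave, Rhea=knight, Sia=knave, Kira=knight, Tavi=knave

2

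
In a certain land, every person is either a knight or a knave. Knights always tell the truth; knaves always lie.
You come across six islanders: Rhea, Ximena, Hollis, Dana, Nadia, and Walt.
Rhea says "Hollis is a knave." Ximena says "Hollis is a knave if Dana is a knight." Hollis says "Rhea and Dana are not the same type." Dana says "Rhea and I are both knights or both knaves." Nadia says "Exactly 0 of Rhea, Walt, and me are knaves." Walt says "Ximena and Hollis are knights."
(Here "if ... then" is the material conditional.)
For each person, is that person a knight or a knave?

Rhea is a knight, so "Hollis is a knave" must be true — and it is.
Ximena is a knight, and the claim "Hollis is a knave if Dana is a knight" is indeed true.
Hollis (knave): "Rhea and Dana are not the same type" — false. ✓
Dana is a knight, so "Rhea and I are both knights or both knaves" must be true — and it is.
Nadia (knave): "exactly 0 of Rhea, Walt, and me are knaves" — false. ✓
Walt is a knave, and the claim "Ximena and Hollis are knights" is indeed false.

Knights: Rhea, Ximena, and Dana. Knaves: Hollis, Nadia, and Walt.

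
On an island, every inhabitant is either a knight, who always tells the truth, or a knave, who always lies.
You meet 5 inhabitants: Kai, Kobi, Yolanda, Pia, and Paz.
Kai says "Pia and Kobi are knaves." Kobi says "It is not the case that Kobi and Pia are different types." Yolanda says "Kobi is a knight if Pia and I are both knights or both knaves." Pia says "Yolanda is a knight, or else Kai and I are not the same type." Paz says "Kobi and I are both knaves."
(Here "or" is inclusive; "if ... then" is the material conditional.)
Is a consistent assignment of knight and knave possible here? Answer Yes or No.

One consistent assignment: Kai=knave, Kobi=knight, Yolanda=knight, Pia=knight, Paz=knave.

Yes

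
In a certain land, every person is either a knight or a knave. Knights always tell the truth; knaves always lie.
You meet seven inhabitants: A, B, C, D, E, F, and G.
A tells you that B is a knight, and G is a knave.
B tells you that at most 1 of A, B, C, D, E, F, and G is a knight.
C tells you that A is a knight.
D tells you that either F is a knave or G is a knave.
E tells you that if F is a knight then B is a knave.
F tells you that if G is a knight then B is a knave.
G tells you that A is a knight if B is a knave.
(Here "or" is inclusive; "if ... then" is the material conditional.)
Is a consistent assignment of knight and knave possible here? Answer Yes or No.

One consistent assignment: A=knave, B=knave, C=knave, D=knight, E=knight, F=knight, G=knave.

Yes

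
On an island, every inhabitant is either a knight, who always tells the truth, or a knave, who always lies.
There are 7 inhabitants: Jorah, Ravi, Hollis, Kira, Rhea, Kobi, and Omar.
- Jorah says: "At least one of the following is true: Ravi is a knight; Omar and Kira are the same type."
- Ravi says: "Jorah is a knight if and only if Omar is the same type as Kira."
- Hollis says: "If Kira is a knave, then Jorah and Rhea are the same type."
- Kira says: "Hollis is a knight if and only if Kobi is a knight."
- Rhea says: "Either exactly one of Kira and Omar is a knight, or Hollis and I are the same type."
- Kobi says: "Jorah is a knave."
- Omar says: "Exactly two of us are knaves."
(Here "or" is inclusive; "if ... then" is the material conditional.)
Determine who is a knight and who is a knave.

Jorah is a knight, Ravi is a knight, Hollis is a knight, Kira is a knave, Rhea is a knight, Kobi is a knave, and Omar is a knave.

As a knight, Jorah's statement "at least one of the following is true: Ravi is a knight; Omar and Kira are the same type" should be true; it is.
Ravi (knight): "Jorah is a knight if and only if Omar is the same type as Kira" — true. ✓
As a knight, Hollis's statement "if Kira is a knave, then Jorah and Rhea are the same type" should be true; it is.
As a knave, Kira's statement "Hollis is a knight if and only if Kobi is a knight" should be False; it is.
Rhea (knight): "either exactly one of Kira and Omar is a knight, or Hollis and I are the same type" — true. ✓
Since Kobi is a knave, "Jorah is a knave" needs to be False, which holds.
Omar (knave): "exactly two of us are knaves" — False. ✓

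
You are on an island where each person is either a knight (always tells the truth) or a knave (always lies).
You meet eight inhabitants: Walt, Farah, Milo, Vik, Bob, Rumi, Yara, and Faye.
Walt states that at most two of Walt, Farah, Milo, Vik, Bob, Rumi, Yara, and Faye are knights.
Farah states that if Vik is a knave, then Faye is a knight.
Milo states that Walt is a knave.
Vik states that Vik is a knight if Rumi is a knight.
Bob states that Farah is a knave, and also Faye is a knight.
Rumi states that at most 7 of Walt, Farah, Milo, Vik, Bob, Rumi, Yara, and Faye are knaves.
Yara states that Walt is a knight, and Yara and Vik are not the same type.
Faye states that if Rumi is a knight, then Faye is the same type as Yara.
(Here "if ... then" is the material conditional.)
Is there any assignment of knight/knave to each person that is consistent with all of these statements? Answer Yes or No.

No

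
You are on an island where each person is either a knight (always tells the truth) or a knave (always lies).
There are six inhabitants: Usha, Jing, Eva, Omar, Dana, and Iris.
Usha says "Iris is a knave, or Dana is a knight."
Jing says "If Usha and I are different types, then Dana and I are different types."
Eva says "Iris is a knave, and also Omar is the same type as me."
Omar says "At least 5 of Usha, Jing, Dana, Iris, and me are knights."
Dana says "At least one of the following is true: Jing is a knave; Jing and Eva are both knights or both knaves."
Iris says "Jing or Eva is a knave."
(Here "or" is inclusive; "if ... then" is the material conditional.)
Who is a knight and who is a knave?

Usha (knave): "Iris is a knave, or Dana is a knight" — False. ✓
Jing (knight): "if Usha and I are different types, then Dana and I are different types" — True. ✓
Eva is a knave, so "Iris is a knave, and also Omar is the same type as me" must be False — and it is.
Since Omar is a knave, "at least 5 of Usha, Jing, Dana, Iris, and me are knights" needs to be False, which holds.
As a knave, Dana's statement "at least one of the following is true: Jing is a knave; Jing and Eva are both knights or both knaves" should be False; it is.
Iris is a knight, so "Jing or Eva is a knave" must be True — and it is.

Usha is a knave, Jing is a knight, Eva is a knave, Omar is a knave, Dana is a knave, and Iris is a knight.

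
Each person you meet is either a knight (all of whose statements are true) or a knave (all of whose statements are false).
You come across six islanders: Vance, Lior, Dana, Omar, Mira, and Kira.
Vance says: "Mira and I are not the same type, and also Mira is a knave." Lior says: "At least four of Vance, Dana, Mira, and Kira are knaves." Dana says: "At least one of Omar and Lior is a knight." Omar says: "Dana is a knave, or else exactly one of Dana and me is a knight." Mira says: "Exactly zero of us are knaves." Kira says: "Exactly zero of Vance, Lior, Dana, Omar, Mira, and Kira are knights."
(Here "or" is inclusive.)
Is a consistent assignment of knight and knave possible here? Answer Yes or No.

No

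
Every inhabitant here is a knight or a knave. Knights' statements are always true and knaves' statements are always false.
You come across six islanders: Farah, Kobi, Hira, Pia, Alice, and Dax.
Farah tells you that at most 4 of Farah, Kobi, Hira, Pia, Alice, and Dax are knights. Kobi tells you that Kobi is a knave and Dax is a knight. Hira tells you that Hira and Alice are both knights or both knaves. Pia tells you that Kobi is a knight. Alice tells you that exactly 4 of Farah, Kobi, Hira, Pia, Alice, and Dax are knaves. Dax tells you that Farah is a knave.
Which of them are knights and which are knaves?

Farah is a knight, Kobi is a knave, Hira is a knave, Pia is a knave, Alice is a knight, and Dax is a knave.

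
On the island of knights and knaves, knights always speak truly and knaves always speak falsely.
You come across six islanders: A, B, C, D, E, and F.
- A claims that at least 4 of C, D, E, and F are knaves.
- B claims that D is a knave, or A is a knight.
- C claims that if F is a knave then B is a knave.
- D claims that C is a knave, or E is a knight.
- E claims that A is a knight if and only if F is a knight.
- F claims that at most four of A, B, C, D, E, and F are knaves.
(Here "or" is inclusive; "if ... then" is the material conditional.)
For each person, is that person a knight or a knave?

Since A is a knave, "at least 4 of C, D, E, and F are knaves" needs to be false, which holds.
Since B is a knight, "D is a knave, or A is a knight" needs to be true, which holds.
C (knight): "if F is a knave then B is a knave" — true. ✓
D is a knave, and the claim "C is a knave, or E is a knight" is indeed false.
As a knave, E's statement "A is a knight if and only if F is a knight" should be false; it is.
Since F is a knight, "at most four of A, B, C, D, E, and F are knaves" needs to be true, which holds.

A is a knave, B is a knight, C is a knight, D is a knave, E is a knave, and F is a knight.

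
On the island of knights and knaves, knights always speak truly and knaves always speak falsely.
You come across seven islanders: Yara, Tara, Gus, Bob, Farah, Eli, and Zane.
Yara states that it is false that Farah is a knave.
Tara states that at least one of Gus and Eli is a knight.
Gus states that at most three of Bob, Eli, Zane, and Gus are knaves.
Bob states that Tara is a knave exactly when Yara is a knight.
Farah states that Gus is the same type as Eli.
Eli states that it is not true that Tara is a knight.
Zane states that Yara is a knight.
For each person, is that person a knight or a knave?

Yara is a knave, Tara is a knight, Gus is a knight, Bob is a knight, Farah is a knave, Eli is a knave, and Zane is a knave.

Yara is a knave, and the claim "it is false that Farah is a knave" is indeed false.
Tara is a knight, and the claim "at least one of Gus and Eli is a knight" is indeed true.
Gus (knight): "at most three of Bob, Eli, Zane, and Gus are knaves" — true. ✓
Bob (knight): "Tara is a knave exactly when Yara is a knight" — true. ✓
Since Farah is a knave, "Gus is the same type as Eli" needs to be false, which holds.
As a knave, Eli's statement "it is not true that Tara is a knight" should be false; it is.
Zane is a knave, and the claim "Yara is a knight" is indeed false.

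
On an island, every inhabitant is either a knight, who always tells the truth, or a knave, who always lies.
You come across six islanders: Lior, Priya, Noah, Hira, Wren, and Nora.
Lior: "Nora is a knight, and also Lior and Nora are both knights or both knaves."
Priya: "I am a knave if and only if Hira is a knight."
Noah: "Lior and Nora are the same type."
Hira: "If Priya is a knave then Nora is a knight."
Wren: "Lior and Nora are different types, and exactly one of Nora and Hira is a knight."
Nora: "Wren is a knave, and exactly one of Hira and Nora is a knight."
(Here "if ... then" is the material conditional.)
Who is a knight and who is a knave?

Knights: Noah. Knaves: Lior, Priya, Hira, Wren, and Nora.

Lior is a knave; "Nora is a knight, and also Lior and Nora are both knights or both knaves" is False, as required.
Since Priya is a knave, "I am a knave if and only if Hira is a knight" needs to be False, which holds.
Noah is a knight, and the claim "Lior and Nora are the same type" is indeed true.
Hira is a knave, and the claim "if Priya is a knave then Nora is a knight" is indeed False.
As a knave, Wren's statement "Lior and Nora are different types, and exactly one of Nora and Hira is a knight" should be False; it is.
Nora is a knave, so "Wren is a knave, and exactly one of Hira and Nora is a knight" must be False — and it is.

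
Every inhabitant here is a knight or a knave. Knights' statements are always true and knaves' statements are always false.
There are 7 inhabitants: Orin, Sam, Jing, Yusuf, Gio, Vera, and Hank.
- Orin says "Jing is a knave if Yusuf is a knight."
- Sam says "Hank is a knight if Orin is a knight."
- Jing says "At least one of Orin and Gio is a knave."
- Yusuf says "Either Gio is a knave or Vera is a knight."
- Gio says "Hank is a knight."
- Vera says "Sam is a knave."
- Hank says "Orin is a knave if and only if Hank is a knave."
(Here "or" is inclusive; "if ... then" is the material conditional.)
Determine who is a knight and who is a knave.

Orin is a knight, Sam is a knight, Jing is a knave, Yusuf is a knave, Gio is a knight, Vera is a knave, and Hank is a knight.

Orin is a knight, and the claim "Jing is a knave if Yusuf is a knight" is indeed true.
Sam is a knight, and the claim "Hank is a knight if Orin is a knight" is indeed true.
Jing (knave): "at least one of Orin and Gio is a knave" — False. ✓
Yusuf (knave): "either Gio is a knave or Vera is a knight" — False. ✓
Gio is a knight, and the claim "Hank is a knight" is indeed true.
Vera is a knave, and the claim "Sam is a knave" is indeed False.
Hank is a knight, and the claim "Orin is a knave if and only if Hank is a knave" is indeed true.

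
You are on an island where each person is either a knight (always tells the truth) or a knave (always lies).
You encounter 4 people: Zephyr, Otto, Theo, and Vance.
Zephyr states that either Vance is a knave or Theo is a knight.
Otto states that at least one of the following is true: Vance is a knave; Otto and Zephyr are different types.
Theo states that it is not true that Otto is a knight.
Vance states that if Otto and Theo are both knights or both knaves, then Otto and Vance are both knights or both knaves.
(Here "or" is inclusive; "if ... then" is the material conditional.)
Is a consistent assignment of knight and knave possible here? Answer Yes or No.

Yes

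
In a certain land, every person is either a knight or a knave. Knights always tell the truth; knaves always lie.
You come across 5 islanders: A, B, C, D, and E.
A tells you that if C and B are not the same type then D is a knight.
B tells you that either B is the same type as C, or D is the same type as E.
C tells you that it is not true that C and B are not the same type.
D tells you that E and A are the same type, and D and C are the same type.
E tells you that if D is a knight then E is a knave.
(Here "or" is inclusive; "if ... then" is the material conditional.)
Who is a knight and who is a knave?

A is a knight, B is a knight, C is a knight, D is a knave, and E is a knight.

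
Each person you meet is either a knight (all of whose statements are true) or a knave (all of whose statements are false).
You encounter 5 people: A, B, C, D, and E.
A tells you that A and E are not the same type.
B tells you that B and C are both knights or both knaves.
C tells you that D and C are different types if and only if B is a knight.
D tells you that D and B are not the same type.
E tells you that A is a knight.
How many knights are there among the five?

The unique consistent assignment is A=knave, B=knave, C=knight, D=knight, E=knave.
That has 2 knights.

2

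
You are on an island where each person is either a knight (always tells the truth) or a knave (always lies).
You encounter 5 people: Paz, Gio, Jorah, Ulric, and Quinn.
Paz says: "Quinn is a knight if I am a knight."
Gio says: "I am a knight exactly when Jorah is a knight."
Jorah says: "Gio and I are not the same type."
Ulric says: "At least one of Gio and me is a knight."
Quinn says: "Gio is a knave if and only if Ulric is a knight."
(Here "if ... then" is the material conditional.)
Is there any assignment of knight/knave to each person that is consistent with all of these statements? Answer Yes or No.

Yes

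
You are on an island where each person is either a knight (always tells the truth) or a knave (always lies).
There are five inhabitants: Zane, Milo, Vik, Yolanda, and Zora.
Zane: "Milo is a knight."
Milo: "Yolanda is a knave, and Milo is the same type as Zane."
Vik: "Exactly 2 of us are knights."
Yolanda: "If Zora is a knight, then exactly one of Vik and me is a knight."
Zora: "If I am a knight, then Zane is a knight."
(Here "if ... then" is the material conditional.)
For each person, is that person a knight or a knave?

Zane is a knight, Milo is a knight, Vik is a knave, Yolanda is a knave, and Zora is a knight.

As a knight, Zane's statement "Milo is a knight" should be true; it is.
Milo (knight): "Yolanda is a knave, and Milo is the same type as Zane" — true. ✓
Vik (knave): "exactly 2 of us are knights" — False. ✓
Yolanda is a knave, so "if Zora is a knight, then exactly one of Vik and me is a knight" must be False — and it is.
Zora (knight): "if I am a knight, then Zane is a knight" — true. ✓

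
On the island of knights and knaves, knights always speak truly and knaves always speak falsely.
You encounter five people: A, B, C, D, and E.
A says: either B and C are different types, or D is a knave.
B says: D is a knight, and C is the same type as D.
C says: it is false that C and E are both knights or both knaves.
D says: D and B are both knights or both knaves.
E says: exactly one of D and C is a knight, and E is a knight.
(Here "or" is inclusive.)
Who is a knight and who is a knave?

Knights: B, C, and D. Knaves: A and E.

Suppose A is a knight. Then A's statement "either B and C are different types, or D is a knave" would have to be true. Checking the 16 ways to assign the others, none is consistent with every speaker.
(For instance, with B=knight, C=knight, D=knight, E=knave, A's claim "either B and C are different types, or D is a knave" comes out false where it would need to be true.)
So A must be a knave, making "either B and C are different types, or D is a knave" false. Taking A=knave, B=knight, C=knight, D=knight, E=knave, each remaining statement checks out:
  B (knight): "D is a knight, and C is the same type as D" — true. ✓
  C (knight): "it is false that C and E are both knights or both knaves" — true. ✓
  D (knight): "D and B are both knights or both knaves" — true. ✓
  E (knave): "exactly one of D and C is a knight, and E is a knight" — false. ✓
This is the unique consistent assignment.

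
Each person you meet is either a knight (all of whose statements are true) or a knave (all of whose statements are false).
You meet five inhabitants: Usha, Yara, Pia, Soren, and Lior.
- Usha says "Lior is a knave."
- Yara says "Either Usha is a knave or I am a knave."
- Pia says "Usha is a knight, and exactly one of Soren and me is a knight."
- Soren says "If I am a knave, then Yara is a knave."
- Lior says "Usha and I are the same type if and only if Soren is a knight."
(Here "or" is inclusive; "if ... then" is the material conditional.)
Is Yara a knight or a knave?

Yara is a knight.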